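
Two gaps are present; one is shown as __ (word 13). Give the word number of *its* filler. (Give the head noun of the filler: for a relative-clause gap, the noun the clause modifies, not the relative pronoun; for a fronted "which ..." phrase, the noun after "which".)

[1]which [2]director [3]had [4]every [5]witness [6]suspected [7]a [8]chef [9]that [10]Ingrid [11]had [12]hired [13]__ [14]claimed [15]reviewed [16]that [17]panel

The marked gap is inside the relative clause, the direct object of "hired".
Its filler is the head noun "chef" (via "that"), at word 8.
(The other dependency links word 2 to a gap after word 14.)

8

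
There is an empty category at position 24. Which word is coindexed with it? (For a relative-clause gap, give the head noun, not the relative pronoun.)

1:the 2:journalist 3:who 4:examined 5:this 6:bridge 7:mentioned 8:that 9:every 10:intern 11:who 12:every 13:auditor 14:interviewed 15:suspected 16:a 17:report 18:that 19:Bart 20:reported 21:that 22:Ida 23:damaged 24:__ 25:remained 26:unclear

17

The gap at 24 is the object of "damaged", inside a relative clause.
The relative pronoun is "that" (word 18); it is bound by the head noun immediately before it.
Its filler is the head noun "report", at word 17.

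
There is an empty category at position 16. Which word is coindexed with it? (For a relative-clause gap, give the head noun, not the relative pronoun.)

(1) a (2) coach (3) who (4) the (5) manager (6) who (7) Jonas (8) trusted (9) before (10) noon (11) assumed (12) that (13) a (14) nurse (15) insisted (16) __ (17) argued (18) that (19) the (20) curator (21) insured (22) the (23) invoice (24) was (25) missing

2

The gap at 16 is the subject of "argued", inside a relative clause.
The relative pronoun is "who" (word 3); it is bound by the head noun immediately before it.
Its filler is the head noun "coach", at word 2.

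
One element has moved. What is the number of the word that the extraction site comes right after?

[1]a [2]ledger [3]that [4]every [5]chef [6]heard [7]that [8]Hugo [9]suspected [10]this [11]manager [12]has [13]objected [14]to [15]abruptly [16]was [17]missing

14

The displaced element is "a ledger" (word 2).
It is linked across 2 clause boundaries (that → Ø).
It functions as the object of the preposition "to" of "objected", so the gap sits immediately after word 14 ("to").
Base order: Every chef heard that Hugo suspected this manager has objected to a ledger abruptly.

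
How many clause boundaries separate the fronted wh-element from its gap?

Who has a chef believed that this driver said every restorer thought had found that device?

3

"who" is extracted from the subject of "found".
Boundaries crossed, outermost first: [that], [Ø], [Ø] — 3 in total.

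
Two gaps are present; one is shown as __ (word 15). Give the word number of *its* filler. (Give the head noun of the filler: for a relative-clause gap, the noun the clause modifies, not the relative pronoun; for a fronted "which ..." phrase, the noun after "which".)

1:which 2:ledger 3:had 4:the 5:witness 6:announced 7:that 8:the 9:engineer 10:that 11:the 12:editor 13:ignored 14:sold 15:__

The marked gap is the direct object of "sold".
Its filler is the fronted wh-phrase "which ledger", at word 2.
(The other dependency links word 9 to a gap after word 13.)

2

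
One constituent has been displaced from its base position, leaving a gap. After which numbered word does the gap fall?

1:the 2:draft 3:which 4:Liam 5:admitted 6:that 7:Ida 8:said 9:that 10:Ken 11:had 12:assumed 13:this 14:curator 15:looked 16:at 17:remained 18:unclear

The displaced element is "the draft" (word 2).
It is linked across 3 clause boundaries (that → that → Ø).
It functions as the object of the preposition "at" of "looked", so the gap sits immediately after word 16 ("at").
Base order: Liam admitted that Ida said that Ken had assumed this curator looked at the draft.

16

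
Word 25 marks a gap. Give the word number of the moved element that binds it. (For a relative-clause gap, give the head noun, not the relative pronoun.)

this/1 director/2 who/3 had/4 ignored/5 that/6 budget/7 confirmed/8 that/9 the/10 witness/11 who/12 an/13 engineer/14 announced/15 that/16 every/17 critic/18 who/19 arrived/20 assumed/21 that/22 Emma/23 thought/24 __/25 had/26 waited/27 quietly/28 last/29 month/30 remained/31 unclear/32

The gap at 25 is the subject of "waited", inside a relative clause.
The relative pronoun is "who" (word 12); it is bound by the head noun immediately before it.
Its filler is the head noun "witness", at word 11.

11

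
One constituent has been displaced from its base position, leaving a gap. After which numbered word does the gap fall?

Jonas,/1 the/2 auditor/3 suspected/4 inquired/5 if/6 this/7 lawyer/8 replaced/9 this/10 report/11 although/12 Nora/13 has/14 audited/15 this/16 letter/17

4

The displaced element is "Jonas" (word 1).
It is linked across 1 clause boundary (Ø).
It functions as the subject of "inquired", so the gap sits immediately after word 4 ("suspected").
Base order: The auditor suspected that Jonas inquired if this lawyer replaced this report although Nora has audited this letter.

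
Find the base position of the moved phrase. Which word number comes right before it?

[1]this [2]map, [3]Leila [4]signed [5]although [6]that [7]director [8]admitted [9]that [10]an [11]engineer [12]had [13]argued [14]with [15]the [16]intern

The displaced element is "this map" (word 2).
It functions as the direct object of "signed", so the gap sits immediately after word 4 ("signed").
Base order: Leila signed this map although that director admitted that an engineer had argued with the intern.

4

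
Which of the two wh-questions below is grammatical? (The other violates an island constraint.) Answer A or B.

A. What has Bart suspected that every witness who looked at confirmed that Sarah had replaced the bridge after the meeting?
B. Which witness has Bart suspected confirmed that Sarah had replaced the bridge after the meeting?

B

In A, the wh-phrase is extracted from inside a complex-NP island (relative clause) (introduced by "who"), which blocks movement.
In B, the extraction path crosses only that-complement boundaries, which are transparent.
So B is grammatical.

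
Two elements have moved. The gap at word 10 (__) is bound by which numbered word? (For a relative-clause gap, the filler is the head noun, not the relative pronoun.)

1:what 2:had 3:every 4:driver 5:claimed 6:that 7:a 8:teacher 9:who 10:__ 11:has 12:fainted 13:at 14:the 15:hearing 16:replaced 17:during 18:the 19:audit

The marked gap is inside the relative clause, the subject of "fainted".
Its filler is the head noun "teacher" (via "who"), at word 8.
(The other dependency links word 1 to a gap after word 16.)

8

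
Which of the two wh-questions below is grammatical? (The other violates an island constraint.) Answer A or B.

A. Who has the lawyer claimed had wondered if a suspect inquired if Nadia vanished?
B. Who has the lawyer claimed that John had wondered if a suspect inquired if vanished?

A

In B, the wh-phrase is extracted from inside a wh-island (introduced by "if"), which blocks movement.
In A, the extraction path crosses only that-complement boundaries, which are transparent.
So A is grammatical.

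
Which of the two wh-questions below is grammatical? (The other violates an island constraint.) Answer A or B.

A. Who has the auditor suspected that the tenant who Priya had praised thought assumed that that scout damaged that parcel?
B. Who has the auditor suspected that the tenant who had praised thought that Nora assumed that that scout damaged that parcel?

A

In B, the wh-phrase is extracted from inside a complex-NP island (relative clause) (introduced by "who"), which blocks movement.
In A, the extraction path crosses only that-complement boundaries, which are transparent.
So A is grammatical.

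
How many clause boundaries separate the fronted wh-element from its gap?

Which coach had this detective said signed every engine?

"which coach" is extracted from the subject of "signed".
Boundaries crossed, outermost first: [Ø] — 1 in total.

1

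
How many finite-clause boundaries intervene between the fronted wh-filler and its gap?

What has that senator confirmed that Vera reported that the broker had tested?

2

"what" is extracted from the object of "tested".
Boundaries crossed, outermost first: [that], [that] — 2 in total.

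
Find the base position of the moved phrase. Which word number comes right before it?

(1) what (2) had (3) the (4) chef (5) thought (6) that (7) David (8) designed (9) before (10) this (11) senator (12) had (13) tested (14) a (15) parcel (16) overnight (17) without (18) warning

The displaced element is "what" (word 1).
It is linked across 1 clause boundary (that).
It functions as the direct object of "designed", so the gap sits immediately after word 8 ("designed").
Base order: The chef had thought that David designed what before this senator had tested a parcel overnight without warning.

8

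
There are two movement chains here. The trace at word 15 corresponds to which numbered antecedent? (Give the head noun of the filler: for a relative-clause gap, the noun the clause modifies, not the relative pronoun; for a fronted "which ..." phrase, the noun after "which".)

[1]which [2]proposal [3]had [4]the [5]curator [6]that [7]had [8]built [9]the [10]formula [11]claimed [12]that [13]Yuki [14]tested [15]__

2

The marked gap is the direct object of "tested".
Its filler is the fronted wh-phrase "which proposal", at word 2.
(The other dependency links word 5 to a gap after word 6.)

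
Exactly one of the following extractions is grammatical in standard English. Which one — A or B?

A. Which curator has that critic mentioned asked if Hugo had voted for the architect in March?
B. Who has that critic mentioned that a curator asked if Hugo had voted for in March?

In B, the wh-phrase is extracted from inside a wh-island (introduced by "if"), which blocks movement.
In A, the extraction path crosses only that-complement boundaries, which are transparent.
So A is grammatical.

A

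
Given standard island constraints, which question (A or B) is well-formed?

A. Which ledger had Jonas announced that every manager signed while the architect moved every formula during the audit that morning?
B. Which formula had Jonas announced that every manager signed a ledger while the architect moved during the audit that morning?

A

In B, the wh-phrase is extracted from inside an adjunct island (introduced by "while"), which blocks movement.
In A, the extraction path crosses only that-complement boundaries, which are transparent.
So A is grammatical.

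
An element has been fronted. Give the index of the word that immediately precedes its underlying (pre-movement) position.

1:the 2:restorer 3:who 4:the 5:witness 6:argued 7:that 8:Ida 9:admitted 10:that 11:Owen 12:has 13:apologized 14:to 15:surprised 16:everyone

The displaced element is "the restorer" (word 2).
It is linked across 2 clause boundaries (that → that).
It functions as the object of the preposition "to" of "apologized", so the gap sits immediately after word 14 ("to").
Base order: The witness argued that Ida admitted that Owen has apologized to the restorer.

14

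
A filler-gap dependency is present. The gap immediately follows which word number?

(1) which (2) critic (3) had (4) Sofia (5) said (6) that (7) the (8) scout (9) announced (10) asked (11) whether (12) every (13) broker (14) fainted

9

The displaced element is "which critic" (word 2).
It is linked across 2 clause boundaries (that → Ø).
It functions as the subject of "asked", so the gap sits immediately after word 9 ("announced").
Base order: Sofia had said that the scout announced that which critic asked whether every broker fainted.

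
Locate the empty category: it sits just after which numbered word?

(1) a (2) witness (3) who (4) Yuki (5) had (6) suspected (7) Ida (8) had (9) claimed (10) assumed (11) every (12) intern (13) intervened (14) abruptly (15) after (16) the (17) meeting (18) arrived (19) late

The displaced element is "a witness" (word 2).
It is linked across 2 clause boundaries (Ø → Ø).
It functions as the subject of "assumed", so the gap sits immediately after word 9 ("claimed").
Base order: Yuki had suspected Ida had claimed that a witness assumed every intern intervened abruptly after the meeting.

9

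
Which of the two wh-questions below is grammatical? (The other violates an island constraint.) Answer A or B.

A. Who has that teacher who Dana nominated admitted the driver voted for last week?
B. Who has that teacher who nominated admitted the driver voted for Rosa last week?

A

In B, the wh-phrase is extracted from inside a complex-NP island (relative clause) (introduced by "who"), which blocks movement.
In A, the extraction path crosses only that-complement boundaries, which are transparent.
So A is grammatical.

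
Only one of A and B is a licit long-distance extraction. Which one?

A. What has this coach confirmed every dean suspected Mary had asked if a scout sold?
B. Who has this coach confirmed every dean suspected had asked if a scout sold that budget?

B

In A, the wh-phrase is extracted from inside a wh-island (introduced by "if"), which blocks movement.
In B, the extraction path crosses only that-complement boundaries, which are transparent.
So B is grammatical.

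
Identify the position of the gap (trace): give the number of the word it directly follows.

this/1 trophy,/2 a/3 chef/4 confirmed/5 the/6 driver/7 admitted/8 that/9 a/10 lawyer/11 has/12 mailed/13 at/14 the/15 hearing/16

The displaced element is "this trophy" (word 2).
It is linked across 2 clause boundaries (Ø → that).
It functions as the direct object of "mailed", so the gap sits immediately after word 13 ("mailed").
Base order: A chef confirmed the driver admitted that a lawyer has mailed this trophy at the hearing.

13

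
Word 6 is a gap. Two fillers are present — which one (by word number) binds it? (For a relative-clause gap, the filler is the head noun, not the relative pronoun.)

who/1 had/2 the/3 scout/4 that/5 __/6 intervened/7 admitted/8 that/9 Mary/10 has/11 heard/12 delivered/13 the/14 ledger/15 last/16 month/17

4

The marked gap is inside the relative clause, the subject of "intervened".
Its filler is the head noun "scout" (via "that"), at word 4.
(The other dependency links word 1 to a gap after word 12.)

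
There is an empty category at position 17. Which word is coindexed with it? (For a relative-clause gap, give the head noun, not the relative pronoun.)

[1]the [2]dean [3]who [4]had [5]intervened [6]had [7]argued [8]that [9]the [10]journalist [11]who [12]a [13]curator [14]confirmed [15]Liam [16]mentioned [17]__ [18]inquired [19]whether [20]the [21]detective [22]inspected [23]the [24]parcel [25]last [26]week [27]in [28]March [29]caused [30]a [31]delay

The gap at 17 is the subject of "inquired", inside a relative clause.
The relative pronoun is "who" (word 11); it is bound by the head noun immediately before it.
Its filler is the head noun "journalist", at word 10.

10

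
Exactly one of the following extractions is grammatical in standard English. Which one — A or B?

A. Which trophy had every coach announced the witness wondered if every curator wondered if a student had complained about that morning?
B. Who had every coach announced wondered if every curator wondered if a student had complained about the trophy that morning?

In A, the wh-phrase is extracted from inside a wh-island (introduced by "if"), which blocks movement.
In B, the extraction path crosses only that-complement boundaries, which are transparent.
So B is grammatical.

B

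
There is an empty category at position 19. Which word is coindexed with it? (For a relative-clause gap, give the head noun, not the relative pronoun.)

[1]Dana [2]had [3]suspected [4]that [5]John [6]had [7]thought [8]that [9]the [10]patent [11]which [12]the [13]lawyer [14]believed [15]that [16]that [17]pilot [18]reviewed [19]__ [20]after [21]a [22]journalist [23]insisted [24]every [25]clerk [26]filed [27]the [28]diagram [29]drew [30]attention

The gap at 19 is the object of "reviewed", inside a relative clause.
The relative pronoun is "which" (word 11); it is bound by the head noun immediately before it.
Its filler is the head noun "patent", at word 10.

10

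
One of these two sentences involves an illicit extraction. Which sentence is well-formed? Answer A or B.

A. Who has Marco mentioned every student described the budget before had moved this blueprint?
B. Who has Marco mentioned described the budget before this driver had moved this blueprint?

B

In A, the wh-phrase is extracted from inside an adjunct island (introduced by "before"), which blocks movement.
In B, the extraction path crosses only that-complement boundaries, which are transparent.
So B is grammatical.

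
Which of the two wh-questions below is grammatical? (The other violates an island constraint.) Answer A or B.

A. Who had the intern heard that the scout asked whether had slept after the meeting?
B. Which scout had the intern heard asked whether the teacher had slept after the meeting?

In A, the wh-phrase is extracted from inside a wh-island (introduced by "whether"), which blocks movement.
In B, the extraction path crosses only that-complement boundaries, which are transparent.
So B is grammatical.

B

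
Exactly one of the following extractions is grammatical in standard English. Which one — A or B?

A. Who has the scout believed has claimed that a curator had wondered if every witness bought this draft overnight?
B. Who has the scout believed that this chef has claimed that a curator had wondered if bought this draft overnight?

In B, the wh-phrase is extracted from inside a wh-island (introduced by "if"), which blocks movement.
In A, the extraction path crosses only that-complement boundaries, which are transparent.
So A is grammatical.

A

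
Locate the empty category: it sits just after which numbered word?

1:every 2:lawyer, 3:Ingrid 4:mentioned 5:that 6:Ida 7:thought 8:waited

The displaced element is "every lawyer" (word 2).
It is linked across 2 clause boundaries (that → Ø).
It functions as the subject of "waited", so the gap sits immediately after word 7 ("thought").
Base order: Ingrid mentioned that Ida thought that every lawyer waited.

7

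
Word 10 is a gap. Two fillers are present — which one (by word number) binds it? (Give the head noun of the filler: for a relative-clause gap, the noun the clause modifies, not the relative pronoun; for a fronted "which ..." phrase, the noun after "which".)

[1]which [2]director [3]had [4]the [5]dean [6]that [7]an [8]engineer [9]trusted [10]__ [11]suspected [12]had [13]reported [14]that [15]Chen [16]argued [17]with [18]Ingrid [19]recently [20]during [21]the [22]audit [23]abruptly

The marked gap is inside the relative clause, the direct object of "trusted".
Its filler is the head noun "dean" (via "that"), at word 5.
(The other dependency links word 2 to a gap after word 11.)

5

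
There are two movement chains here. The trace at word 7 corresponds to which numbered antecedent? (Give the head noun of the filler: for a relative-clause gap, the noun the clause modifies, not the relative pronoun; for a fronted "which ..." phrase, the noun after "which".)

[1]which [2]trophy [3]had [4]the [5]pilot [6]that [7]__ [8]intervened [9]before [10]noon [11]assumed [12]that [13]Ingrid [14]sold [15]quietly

The marked gap is inside the relative clause, the subject of "intervened".
Its filler is the head noun "pilot" (via "that"), at word 5.
(The other dependency links word 2 to a gap after word 14.)

5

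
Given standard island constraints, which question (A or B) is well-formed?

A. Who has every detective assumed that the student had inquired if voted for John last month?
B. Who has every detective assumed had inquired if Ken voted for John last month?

B

In A, the wh-phrase is extracted from inside a wh-island (introduced by "if"), which blocks movement.
In B, the extraction path crosses only that-complement boundaries, which are transparent.
So B is grammatical.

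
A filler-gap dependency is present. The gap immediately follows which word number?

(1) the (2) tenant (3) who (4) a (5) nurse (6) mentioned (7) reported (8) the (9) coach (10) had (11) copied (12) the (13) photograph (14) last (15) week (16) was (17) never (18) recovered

6

The displaced element is "the tenant" (word 2).
It is linked across 1 clause boundary (Ø).
It functions as the subject of "reported", so the gap sits immediately after word 6 ("mentioned").
Base order: A nurse mentioned that the tenant reported the coach had copied the photograph last week.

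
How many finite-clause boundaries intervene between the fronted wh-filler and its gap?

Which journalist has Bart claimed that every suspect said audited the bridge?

2

"which journalist" is extracted from the subject of "audited".
Boundaries crossed, outermost first: [that], [Ø] — 2 in total.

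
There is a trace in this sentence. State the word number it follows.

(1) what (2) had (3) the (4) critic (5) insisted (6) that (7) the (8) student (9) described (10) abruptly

9

The displaced element is "what" (word 1).
It is linked across 1 clause boundary (that).
It functions as the direct object of "described", so the gap sits immediately after word 9 ("described").
Base order: The critic had insisted that the student described what abruptly.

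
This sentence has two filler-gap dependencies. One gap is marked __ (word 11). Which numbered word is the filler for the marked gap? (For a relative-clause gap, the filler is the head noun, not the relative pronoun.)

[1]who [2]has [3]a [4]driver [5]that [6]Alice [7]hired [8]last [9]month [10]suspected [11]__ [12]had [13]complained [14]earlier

1

The marked gap is the subject of "complained".
Its filler is the fronted wh-phrase "who", at word 1.
(The other dependency links word 4 to a gap after word 7.)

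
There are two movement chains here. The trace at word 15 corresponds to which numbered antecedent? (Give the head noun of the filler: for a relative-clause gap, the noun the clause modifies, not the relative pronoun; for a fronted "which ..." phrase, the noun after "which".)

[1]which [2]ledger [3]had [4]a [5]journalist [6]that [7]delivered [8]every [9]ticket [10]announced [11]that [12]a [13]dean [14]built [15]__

2

The marked gap is the direct object of "built".
Its filler is the fronted wh-phrase "which ledger", at word 2.
(The other dependency links word 5 to a gap after word 6.)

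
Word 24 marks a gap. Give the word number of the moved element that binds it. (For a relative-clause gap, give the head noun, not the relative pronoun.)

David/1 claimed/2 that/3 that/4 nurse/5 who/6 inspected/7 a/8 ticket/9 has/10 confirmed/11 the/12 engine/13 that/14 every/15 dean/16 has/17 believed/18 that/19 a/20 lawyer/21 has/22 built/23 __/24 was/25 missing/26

The gap at 24 is the object of "built", inside a relative clause.
The relative pronoun is "that" (word 14); it is bound by the head noun immediately before it.
Its filler is the head noun "engine", at word 13.

13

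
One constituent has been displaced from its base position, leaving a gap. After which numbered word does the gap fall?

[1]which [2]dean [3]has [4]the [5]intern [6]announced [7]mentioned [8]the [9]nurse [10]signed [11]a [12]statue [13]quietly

6

The displaced element is "which dean" (word 2).
It is linked across 1 clause boundary (Ø).
It functions as the subject of "mentioned", so the gap sits immediately after word 6 ("announced").
Base order: The intern has announced that which dean mentioned the nurse signed a statue quietly.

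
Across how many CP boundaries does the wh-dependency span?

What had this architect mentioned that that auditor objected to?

1

"what" is extracted from the PP object of "objected".
Boundaries crossed, outermost first: [that] — 1 in total.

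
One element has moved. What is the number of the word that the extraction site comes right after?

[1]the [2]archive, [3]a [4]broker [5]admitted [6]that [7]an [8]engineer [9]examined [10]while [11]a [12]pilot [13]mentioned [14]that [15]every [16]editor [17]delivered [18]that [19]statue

The displaced element is "the archive" (word 2).
It is linked across 1 clause boundary (that).
It functions as the direct object of "examined", so the gap sits immediately after word 9 ("examined").
Base order: A broker admitted that an engineer examined the archive while a pilot mentioned that every editor delivered that statue.

9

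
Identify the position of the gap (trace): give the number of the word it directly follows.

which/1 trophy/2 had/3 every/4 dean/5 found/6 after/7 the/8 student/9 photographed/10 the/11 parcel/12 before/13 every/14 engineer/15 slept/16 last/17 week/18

6

The displaced element is "which trophy" (word 2).
It functions as the direct object of "found", so the gap sits immediately after word 6 ("found").
Base order: Every dean had found which trophy after the student photographed the parcel before every engineer slept last week.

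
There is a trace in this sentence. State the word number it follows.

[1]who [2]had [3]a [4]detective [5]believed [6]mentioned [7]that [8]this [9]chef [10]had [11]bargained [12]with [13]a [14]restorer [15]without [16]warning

The displaced element is "who" (word 1).
It is linked across 1 clause boundary (Ø).
It functions as the subject of "mentioned", so the gap sits immediately after word 5 ("believed").
Base order: A detective had believed that who mentioned that this chef had bargained with a restorer without warning.

5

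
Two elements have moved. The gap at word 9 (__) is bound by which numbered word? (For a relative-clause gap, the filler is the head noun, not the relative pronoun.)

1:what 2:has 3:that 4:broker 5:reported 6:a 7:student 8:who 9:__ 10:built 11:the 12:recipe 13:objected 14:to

7

The marked gap is inside the relative clause, the subject of "built".
Its filler is the head noun "student" (via "who"), at word 7.
(The other dependency links word 1 to a gap after word 14.)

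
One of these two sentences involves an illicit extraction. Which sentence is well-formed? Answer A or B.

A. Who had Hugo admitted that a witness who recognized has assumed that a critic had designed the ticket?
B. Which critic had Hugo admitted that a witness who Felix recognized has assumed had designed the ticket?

B

In A, the wh-phrase is extracted from inside a complex-NP island (relative clause) (introduced by "who"), which blocks movement.
In B, the extraction path crosses only that-complement boundaries, which are transparent.
So B is grammatical.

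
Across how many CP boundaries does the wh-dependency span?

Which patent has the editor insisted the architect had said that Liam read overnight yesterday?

2

"which patent" is extracted from the object of "read".
Boundaries crossed, outermost first: [Ø], [that] — 2 in total.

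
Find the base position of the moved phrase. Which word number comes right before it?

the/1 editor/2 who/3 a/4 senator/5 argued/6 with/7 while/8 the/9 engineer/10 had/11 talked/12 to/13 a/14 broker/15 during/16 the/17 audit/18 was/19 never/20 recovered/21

The displaced element is "the editor" (word 2).
It functions as the object of the preposition "with" of "argued", so the gap sits immediately after word 7 ("with").
Base order: A senator argued with the editor while the engineer had talked to a broker during the audit.

7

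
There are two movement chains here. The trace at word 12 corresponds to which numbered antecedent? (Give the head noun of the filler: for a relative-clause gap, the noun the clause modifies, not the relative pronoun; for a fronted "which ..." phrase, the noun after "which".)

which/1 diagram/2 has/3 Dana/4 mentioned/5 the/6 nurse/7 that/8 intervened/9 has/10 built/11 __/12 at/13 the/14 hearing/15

2

The marked gap is the direct object of "built".
Its filler is the fronted wh-phrase "which diagram", at word 2.
(The other dependency links word 7 to a gap after word 8.)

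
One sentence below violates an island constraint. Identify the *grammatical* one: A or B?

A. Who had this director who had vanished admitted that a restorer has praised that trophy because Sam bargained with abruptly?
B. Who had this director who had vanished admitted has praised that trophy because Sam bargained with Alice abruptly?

In A, the wh-phrase is extracted from inside an adjunct island (introduced by "because"), which blocks movement.
In B, the extraction path crosses only that-complement boundaries, which are transparent.
So B is grammatical.

B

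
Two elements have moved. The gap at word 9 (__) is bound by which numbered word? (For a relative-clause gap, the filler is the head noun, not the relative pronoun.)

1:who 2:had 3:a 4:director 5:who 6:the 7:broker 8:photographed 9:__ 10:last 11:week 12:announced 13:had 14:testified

4

The marked gap is inside the relative clause, the direct object of "photographed".
Its filler is the head noun "director" (via "who"), at word 4.
(The other dependency links word 1 to a gap after word 12.)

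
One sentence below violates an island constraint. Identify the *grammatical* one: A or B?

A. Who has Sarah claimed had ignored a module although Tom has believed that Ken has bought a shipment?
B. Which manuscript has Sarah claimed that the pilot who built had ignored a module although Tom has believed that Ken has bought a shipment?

In B, the wh-phrase is extracted from inside a complex-NP island (relative clause) (introduced by "who"), which blocks movement.
In A, the extraction path crosses only that-complement boundaries, which are transparent.
So A is grammatical.

A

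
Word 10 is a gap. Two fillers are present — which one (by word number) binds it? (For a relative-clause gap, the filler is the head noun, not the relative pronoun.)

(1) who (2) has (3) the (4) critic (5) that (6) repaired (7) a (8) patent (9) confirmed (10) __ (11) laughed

1

The marked gap is the subject of "laughed".
Its filler is the fronted wh-phrase "who", at word 1.
(The other dependency links word 4 to a gap after word 5.)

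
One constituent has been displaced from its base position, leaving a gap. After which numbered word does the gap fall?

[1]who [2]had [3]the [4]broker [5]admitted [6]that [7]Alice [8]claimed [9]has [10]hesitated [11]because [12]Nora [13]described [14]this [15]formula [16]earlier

The displaced element is "who" (word 1).
It is linked across 2 clause boundaries (that → Ø).
It functions as the subject of "hesitated", so the gap sits immediately after word 8 ("claimed").
Base order: The broker had admitted that Alice claimed who has hesitated because Nora described this formula earlier.

8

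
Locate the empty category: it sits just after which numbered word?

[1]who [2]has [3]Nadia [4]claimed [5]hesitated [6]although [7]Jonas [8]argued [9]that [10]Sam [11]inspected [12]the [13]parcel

4

The displaced element is "who" (word 1).
It is linked across 1 clause boundary (Ø).
It functions as the subject of "hesitated", so the gap sits immediately after word 4 ("claimed").
Base order: Nadia has claimed that who hesitated although Jonas argued that Sam inspected the parcel.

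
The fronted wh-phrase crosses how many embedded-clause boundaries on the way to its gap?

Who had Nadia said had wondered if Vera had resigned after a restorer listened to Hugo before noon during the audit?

"who" is extracted from the subject of "wondered".
Boundaries crossed, outermost first: [Ø] — 1 in total.

1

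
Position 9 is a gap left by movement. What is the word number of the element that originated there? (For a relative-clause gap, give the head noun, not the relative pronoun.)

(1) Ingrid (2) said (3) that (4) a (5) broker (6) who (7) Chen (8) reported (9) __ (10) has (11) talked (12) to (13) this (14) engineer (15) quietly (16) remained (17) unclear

The gap at 9 is the subject of "talked", inside a relative clause.
The relative pronoun is "who" (word 6); it is bound by the head noun immediately before it.
Its filler is the head noun "broker", at word 5.

5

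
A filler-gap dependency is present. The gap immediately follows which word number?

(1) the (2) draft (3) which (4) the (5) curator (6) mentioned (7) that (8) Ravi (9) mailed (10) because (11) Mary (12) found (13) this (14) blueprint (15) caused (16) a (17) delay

9

The displaced element is "the draft" (word 2).
It is linked across 1 clause boundary (that).
It functions as the direct object of "mailed", so the gap sits immediately after word 9 ("mailed").
Base order: The curator mentioned that Ravi mailed the draft because Mary found this blueprint.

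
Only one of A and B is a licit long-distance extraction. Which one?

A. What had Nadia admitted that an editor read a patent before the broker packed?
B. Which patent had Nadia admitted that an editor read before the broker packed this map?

B

In A, the wh-phrase is extracted from inside an adjunct island (introduced by "before"), which blocks movement.
In B, the extraction path crosses only that-complement boundaries, which are transparent.
So B is grammatical.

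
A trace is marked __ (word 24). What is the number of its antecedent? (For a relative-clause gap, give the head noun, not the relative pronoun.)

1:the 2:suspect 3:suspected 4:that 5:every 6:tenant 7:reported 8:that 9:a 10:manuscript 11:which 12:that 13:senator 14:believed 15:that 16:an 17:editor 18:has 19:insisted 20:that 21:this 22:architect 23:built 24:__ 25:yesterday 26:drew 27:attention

The gap at 24 is the object of "built", inside a relative clause.
The relative pronoun is "which" (word 11); it is bound by the head noun immediately before it.
Its filler is the head noun "manuscript", at word 10.

10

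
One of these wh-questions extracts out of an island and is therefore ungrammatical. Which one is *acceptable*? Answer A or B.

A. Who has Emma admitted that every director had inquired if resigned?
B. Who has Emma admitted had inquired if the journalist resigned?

In A, the wh-phrase is extracted from inside a wh-island (introduced by "if"), which blocks movement.
In B, the extraction path crosses only that-complement boundaries, which are transparent.
So B is grammatical.

B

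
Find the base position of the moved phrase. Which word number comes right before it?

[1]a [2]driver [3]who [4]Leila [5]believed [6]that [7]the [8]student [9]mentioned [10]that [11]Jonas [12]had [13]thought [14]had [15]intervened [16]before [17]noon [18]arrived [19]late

13

The displaced element is "a driver" (word 2).
It is linked across 3 clause boundaries (that → that → Ø).
It functions as the subject of "intervened", so the gap sits immediately after word 13 ("thought").
Base order: Leila believed that the student mentioned that Jonas had thought a driver had intervened before noon.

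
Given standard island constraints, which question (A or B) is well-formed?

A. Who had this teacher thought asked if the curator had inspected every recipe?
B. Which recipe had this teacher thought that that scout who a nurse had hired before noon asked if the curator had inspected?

A

In B, the wh-phrase is extracted from inside a wh-island (introduced by "if"), which blocks movement.
In A, the extraction path crosses only that-complement boundaries, which are transparent.
So A is grammatical.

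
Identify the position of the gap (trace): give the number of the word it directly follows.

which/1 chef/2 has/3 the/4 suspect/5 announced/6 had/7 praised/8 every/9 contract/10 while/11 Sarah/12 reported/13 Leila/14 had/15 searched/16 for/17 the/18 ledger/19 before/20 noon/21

The displaced element is "which chef" (word 2).
It is linked across 1 clause boundary (Ø).
It functions as the subject of "praised", so the gap sits immediately after word 6 ("announced").
Base order: The suspect has announced which chef had praised every contract while Sarah reported Leila had searched for the ledger before noon.

6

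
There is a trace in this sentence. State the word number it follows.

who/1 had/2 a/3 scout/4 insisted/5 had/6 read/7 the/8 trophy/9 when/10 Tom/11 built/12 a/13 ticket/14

5

The displaced element is "who" (word 1).
It is linked across 1 clause boundary (Ø).
It functions as the subject of "read", so the gap sits immediately after word 5 ("insisted").
Base order: A scout had insisted that who had read the trophy when Tom built a ticket.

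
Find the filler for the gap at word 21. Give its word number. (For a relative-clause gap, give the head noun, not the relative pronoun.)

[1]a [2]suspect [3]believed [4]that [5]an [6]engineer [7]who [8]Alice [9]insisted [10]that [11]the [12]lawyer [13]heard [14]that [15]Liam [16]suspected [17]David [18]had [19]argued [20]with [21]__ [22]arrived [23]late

6

The gap at 21 is the prepositional object of "argued", inside a relative clause.
The relative pronoun is "who" (word 7); it is bound by the head noun immediately before it.
Its filler is the head noun "engineer", at word 6.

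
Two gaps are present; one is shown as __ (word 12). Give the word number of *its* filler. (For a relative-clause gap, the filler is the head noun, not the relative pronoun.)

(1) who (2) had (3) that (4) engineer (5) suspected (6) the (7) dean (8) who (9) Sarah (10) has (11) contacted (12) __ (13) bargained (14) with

7

The marked gap is inside the relative clause, the direct object of "contacted".
Its filler is the head noun "dean" (via "who"), at word 7.
(The other dependency links word 1 to a gap after word 14.)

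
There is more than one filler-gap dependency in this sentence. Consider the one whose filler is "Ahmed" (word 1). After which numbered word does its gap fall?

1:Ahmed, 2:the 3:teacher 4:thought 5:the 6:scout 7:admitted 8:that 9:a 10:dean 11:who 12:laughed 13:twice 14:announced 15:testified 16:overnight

The displaced element is "Ahmed" (word 1).
It is linked across 3 clause boundaries (Ø → that → Ø).
It functions as the subject of "testified", so the gap sits immediately after word 14 ("announced").
Base order: The teacher thought the scout admitted that a dean who laughed twice announced that Ahmed testified overnight.

14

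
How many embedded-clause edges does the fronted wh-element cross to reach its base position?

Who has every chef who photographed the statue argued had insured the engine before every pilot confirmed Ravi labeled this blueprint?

1

"who" is extracted from the subject of "insured".
Boundaries crossed, outermost first: [Ø] — 1 in total.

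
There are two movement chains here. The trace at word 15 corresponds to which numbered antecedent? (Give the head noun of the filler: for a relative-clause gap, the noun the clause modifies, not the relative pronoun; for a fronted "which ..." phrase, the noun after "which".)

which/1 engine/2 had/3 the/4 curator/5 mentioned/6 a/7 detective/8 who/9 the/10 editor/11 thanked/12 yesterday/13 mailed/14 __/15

The marked gap is the direct object of "mailed".
Its filler is the fronted wh-phrase "which engine", at word 2.
(The other dependency links word 8 to a gap after word 12.)

2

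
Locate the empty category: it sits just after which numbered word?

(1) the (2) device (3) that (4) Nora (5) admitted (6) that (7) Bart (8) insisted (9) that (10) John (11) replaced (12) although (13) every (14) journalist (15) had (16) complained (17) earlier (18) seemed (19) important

The displaced element is "the device" (word 2).
It is linked across 2 clause boundaries (that → that).
It functions as the direct object of "replaced", so the gap sits immediately after word 11 ("replaced").
Base order: Nora admitted that Bart insisted that John replaced the device although every journalist had complained earlier.

11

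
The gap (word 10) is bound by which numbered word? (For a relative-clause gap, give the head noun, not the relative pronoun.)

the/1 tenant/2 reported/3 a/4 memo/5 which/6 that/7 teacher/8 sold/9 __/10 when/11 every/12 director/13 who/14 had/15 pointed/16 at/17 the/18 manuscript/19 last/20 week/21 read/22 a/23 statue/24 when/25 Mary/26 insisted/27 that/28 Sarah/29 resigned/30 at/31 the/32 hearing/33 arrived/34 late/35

The gap at 10 is the object of "sold", inside a relative clause.
The relative pronoun is "which" (word 6); it is bound by the head noun immediately before it.
Its filler is the head noun "memo", at word 5.

5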